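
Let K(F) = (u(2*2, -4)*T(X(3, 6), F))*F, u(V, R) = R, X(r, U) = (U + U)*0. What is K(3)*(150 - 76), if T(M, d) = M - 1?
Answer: 888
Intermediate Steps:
X(r, U) = 0 (X(r, U) = (2*U)*0 = 0)
T(M, d) = -1 + M
K(F) = 4*F (K(F) = (-4*(-1 + 0))*F = (-4*(-1))*F = 4*F)
K(3)*(150 - 76) = (4*3)*(150 - 76) = 12*74 = 888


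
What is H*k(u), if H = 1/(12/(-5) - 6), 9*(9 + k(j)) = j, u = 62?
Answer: 95/378 ≈ 0.25132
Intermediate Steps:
k(j) = -9 + j/9
H = -5/42 (H = 1/(12*(-1/5) - 6) = 1/(-12/5 - 6) = 1/(-42/5) = -5/42 ≈ -0.11905)
H*k(u) = -5*(-9 + (1/9)*62)/42 = -5*(-9 + 62/9)/42 = -5/42*(-19/9) = 95/378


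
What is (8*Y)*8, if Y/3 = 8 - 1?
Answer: 1344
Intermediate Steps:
Y = 21 (Y = 3*(8 - 1) = 3*7 = 21)
(8*Y)*8 = (8*21)*8 = 168*8 = 1344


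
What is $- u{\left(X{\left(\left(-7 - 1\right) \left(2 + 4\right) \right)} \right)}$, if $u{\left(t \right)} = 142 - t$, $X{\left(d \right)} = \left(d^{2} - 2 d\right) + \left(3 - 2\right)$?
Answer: $2259$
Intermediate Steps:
$X{\left(d \right)} = 1 + d^{2} - 2 d$ ($X{\left(d \right)} = \left(d^{2} - 2 d\right) + 1 = 1 + d^{2} - 2 d$)
$- u{\left(X{\left(\left(-7 - 1\right) \left(2 + 4\right) \right)} \right)} = - (142 - \left(1 + \left(\left(-7 - 1\right) \left(2 + 4\right)\right)^{2} - 2 \left(-7 - 1\right) \left(2 + 4\right)\right)) = - (142 - \left(1 + \left(\left(-8\right) 6\right)^{2} - 2 \left(\left(-8\right) 6\right)\right)) = - (142 - \left(1 + \left(-48\right)^{2} - -96\right)) = - (142 - \left(1 + 2304 + 96\right)) = - (142 - 2401) = \left(-1\right) \left(-2259\right) = 2259$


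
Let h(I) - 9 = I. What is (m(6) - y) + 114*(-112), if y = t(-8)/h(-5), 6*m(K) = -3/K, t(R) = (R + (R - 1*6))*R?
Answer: -153745/12 ≈ -12812.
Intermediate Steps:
h(I) = 9 + I
t(R) = R*(-6 + 2*R) (t(R) = (R + (R - 6))*R = (R + (-6 + R))*R = (-6 + 2*R)*R = R*(-6 + 2*R))
m(K) = -1/(2*K) (m(K) = (-3/K)/6 = -1/(2*K))
y = 44 (y = (2*(-8)*(-3 - 8))/(9 - 5) = (2*(-8)*(-11))/4 = 176*(¼) = 44)
(m(6) - y) + 114*(-112) = (-½/6 - 1*44) + 114*(-112) = (-½*⅙ - 44) - 12768 = (-1/12 - 44) - 12768 = -529/12 - 12768 = -153745/12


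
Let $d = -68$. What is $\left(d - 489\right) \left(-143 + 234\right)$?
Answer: $-50687$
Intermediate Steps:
$\left(d - 489\right) \left(-143 + 234\right) = \left(-68 - 489\right) \left(-143 + 234\right) = \left(-557\right) 91 = -50687$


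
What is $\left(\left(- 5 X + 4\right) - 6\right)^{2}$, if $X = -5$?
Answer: $529$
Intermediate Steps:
$\left(\left(- 5 X + 4\right) - 6\right)^{2} = \left(\left(\left(-5\right) \left(-5\right) + 4\right) - 6\right)^{2} = \left(\left(25 + 4\right) - 6\right)^{2} = \left(29 - 6\right)^{2} = 23^{2} = 529$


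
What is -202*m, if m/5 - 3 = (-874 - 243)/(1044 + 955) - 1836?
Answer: 3701936840/1999 ≈ 1.8519e+6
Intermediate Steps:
m = -18326420/1999 (m = 15 + 5*((-874 - 243)/(1044 + 955) - 1836) = 15 + 5*(-1117/1999 - 1836) = 15 + 5*(-3671281/1999) = 15 - 18356405/1999 = -18326420/1999 ≈ -9167.8)
-202*m = -202*(-18326420/1999) = 3701936840/1999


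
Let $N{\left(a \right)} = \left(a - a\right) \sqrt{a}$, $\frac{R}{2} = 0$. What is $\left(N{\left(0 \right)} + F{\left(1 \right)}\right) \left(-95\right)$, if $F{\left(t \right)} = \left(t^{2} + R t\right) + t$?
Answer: $-190$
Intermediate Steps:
$R = 0$ ($R = 2 \cdot 0 = 0$)
$N{\left(a \right)} = 0$ ($N{\left(a \right)} = 0 \sqrt{a} = 0$)
$F{\left(t \right)} = t + t^{2}$ ($F{\left(t \right)} = \left(t^{2} + 0 t\right) + t = \left(t^{2} + 0\right) + t = t^{2} + t = t + t^{2}$)
$\left(N{\left(0 \right)} + F{\left(1 \right)}\right) \left(-95\right) = \left(0 + 1 \left(1 + 1\right)\right) \left(-95\right) = \left(0 + 1 \cdot 2\right) \left(-95\right) = \left(0 + 2\right) \left(-95\right) = 2 \left(-95\right) = -190$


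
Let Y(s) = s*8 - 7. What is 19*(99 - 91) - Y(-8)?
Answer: 223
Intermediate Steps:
Y(s) = -7 + 8*s (Y(s) = 8*s - 7 = -7 + 8*s)
19*(99 - 91) - Y(-8) = 19*(99 - 91) - (-7 + 8*(-8)) = 19*8 - (-7 - 64) = 152 - 1*(-71) = 152 + 71 = 223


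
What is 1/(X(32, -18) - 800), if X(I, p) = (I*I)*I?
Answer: 1/31968 ≈ 3.1281e-5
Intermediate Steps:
X(I, p) = I³ (X(I, p) = I²*I = I³)
1/(X(32, -18) - 800) = 1/(32³ - 800) = 1/(32768 - 800) = 1/31968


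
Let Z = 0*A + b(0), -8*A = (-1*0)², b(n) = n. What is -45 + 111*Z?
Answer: -45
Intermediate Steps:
A = 0 (A = -(-1*0)²/8 = -⅛*0² = -⅛*0 = 0)
Z = 0 (Z = 0*0 + 0 = 0 + 0 = 0)
-45 + 111*Z = -45 + 111*0 = -45 + 0 = -45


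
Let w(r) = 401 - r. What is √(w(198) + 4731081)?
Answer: 2*√1182821 ≈ 2175.2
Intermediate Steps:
√(w(198) + 4731081) = √((401 - 1*198) + 4731081) = √((401 - 198) + 4731081) = √(203 + 4731081) = √4731284 = 2*√1182821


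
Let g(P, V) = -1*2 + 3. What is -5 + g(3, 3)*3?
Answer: -2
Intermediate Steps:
g(P, V) = 1 (g(P, V) = -2 + 3 = 1)
-5 + g(3, 3)*3 = -5 + 1*3 = -5 + 3 = -2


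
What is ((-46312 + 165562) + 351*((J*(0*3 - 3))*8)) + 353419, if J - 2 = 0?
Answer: 455821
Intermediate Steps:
J = 2 (J = 2 + 0 = 2)
((-46312 + 165562) + 351*((J*(0*3 - 3))*8)) + 353419 = ((-46312 + 165562) + 351*((2*(0*3 - 3))*8)) + 353419 = (119250 + 351*((2*(0 - 3))*8)) + 353419 = (119250 + 351*((2*(-3))*8)) + 353419 = (119250 + 351*(-6*8)) + 353419 = (119250 + 351*(-48)) + 353419 = (119250 - 16848) + 353419 = 102402 + 353419 = 455821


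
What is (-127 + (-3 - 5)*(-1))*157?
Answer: -18683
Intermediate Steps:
(-127 + (-3 - 5)*(-1))*157 = (-127 - 8*(-1))*157 = (-127 + 8)*157 = -119*157 = -18683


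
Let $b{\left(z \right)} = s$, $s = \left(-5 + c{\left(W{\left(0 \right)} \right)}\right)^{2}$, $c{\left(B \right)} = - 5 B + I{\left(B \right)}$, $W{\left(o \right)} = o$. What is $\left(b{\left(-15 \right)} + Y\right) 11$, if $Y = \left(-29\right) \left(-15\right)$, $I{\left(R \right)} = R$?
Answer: $5060$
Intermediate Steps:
$Y = 435$
$c{\left(B \right)} = - 4 B$ ($c{\left(B \right)} = - 5 B + B = - 4 B$)
$s = 25$ ($s = \left(-5 - 0\right)^{2} = \left(-5 + 0\right)^{2} = \left(-5\right)^{2} = 25$)
$b{\left(z \right)} = 25$
$\left(b{\left(-15 \right)} + Y\right) 11 = \left(25 + 435\right) 11 = 460 \cdot 11 = 5060$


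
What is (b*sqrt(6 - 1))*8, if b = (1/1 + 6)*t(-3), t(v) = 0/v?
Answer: 0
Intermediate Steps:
t(v) = 0
b = 0 (b = (1/1 + 6)*0 = (1 + 6)*0 = 7*0 = 0)
(b*sqrt(6 - 1))*8 = (0*sqrt(6 - 1))*8 = (0*sqrt(5))*8 = 0*8 = 0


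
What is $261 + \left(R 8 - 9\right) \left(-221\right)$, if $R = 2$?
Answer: $-1286$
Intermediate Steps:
$261 + \left(R 8 - 9\right) \left(-221\right) = 261 + \left(2 \cdot 8 - 9\right) \left(-221\right) = 261 + \left(16 - 9\right) \left(-221\right) = 261 + 7 \left(-221\right) = 261 - 1547 = -1286$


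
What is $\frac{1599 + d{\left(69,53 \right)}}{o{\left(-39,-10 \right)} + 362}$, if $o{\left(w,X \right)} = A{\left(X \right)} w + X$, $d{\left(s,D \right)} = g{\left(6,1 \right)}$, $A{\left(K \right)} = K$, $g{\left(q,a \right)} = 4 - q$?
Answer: $\frac{1597}{742} \approx 2.1523$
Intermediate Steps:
$d{\left(s,D \right)} = -2$ ($d{\left(s,D \right)} = 4 - 6 = -2$)
$o{\left(w,X \right)} = X + X w$ ($o{\left(w,X \right)} = X w + X = X + X w$)
$\frac{1599 + d{\left(69,53 \right)}}{o{\left(-39,-10 \right)} + 362} = \frac{1599 - 2}{- 10 \left(1 - 39\right) + 362} = \frac{1597}{\left(-10\right) \left(-38\right) + 362} = \frac{1597}{380 + 362} = \frac{1597}{742}$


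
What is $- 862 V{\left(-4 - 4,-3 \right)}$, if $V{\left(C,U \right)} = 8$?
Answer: $-6896$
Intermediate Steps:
$- 862 V{\left(-4 - 4,-3 \right)} = \left(-862\right) 8 = -6896$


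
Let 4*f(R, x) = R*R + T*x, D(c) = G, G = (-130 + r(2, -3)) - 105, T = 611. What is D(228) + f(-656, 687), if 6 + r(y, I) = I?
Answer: 849117/4 ≈ 2.1228e+5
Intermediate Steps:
r(y, I) = -6 + I
G = -244 (G = (-130 + (-6 - 3)) - 105 = (-130 - 9) - 105 = -139 - 105 = -244)
D(c) = -244
f(R, x) = R**2/4 + 611*x/4 (f(R, x) = (R*R + 611*x)/4 = (R**2 + 611*x)/4 = R**2/4 + 611*x/4)
D(228) + f(-656, 687) = -244 + ((1/4)*(-656)**2 + (611/4)*687) = -244 + ((1/4)*430336 + 419757/4) = -244 + (107584 + 419757/4) = -244 + 850093/4 = 849117/4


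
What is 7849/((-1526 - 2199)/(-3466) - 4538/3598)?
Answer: -48941136566/1163079 ≈ -42079.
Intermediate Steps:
7849/((-1526 - 2199)/(-3466) - 4538/3598) = 7849/(-3725*(-1/3466) - 4538*1/3598) = 7849/(3725/3466 - 2269/1799) = 7849/(-1163079/6235334) = 7849*(-6235334/1163079) = -48941136566/1163079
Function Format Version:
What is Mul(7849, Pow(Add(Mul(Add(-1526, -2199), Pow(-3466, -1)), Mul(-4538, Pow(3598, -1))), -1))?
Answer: Rational(-48941136566, 1163079) ≈ -42079.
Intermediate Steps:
Mul(7849, Pow(Add(Mul(Add(-1526, -2199), Pow(-3466, -1)), Mul(-4538, Pow(3598, -1))), -1)) = Mul(7849, Pow(Add(Mul(-3725, Rational(-1, 3466)), Mul(-4538, Rational(1, 3598))), -1)) = Mul(7849, Pow(Add(Rational(3725, 3466), Rational(-2269, 1799)), -1)) = Mul(7849, Pow(Rational(-1163079, 6235334), -1)) = Mul(7849, Rational(-6235334, 1163079)) = Rational(-48941136566, 1163079)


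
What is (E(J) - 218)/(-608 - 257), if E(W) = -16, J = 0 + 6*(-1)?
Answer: 234/865 ≈ 0.27052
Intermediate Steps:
J = -6 (J = 0 - 6 = -6)
(E(J) - 218)/(-608 - 257) = (-16 - 218)/(-608 - 257) = -234/(-865) = -234*(-1/865) = 234/865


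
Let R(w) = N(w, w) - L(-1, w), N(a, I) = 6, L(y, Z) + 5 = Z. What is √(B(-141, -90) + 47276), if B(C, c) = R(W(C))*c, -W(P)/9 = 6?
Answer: √41426 ≈ 203.53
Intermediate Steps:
L(y, Z) = -5 + Z
W(P) = -54 (W(P) = -9*6 = -54)
R(w) = 11 - w (R(w) = 6 - (-5 + w) = 6 + (5 - w) = 11 - w)
B(C, c) = 65*c (B(C, c) = (11 - 1*(-54))*c = (11 + 54)*c = 65*c)
√(B(-141, -90) + 47276) = √(65*(-90) + 47276) = √(-5850 + 47276) = √41426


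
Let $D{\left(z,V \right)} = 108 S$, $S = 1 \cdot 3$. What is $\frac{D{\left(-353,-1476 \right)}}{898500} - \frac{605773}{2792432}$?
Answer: $- \frac{45281857711}{209083346000} \approx -0.21657$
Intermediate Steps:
$S = 3$
$D{\left(z,V \right)} = 324$ ($D{\left(z,V \right)} = 108 \cdot 3 = 324$)
$\frac{D{\left(-353,-1476 \right)}}{898500} - \frac{605773}{2792432} = \frac{324}{898500} - \frac{605773}{2792432} = 324 \cdot \frac{1}{898500} - \frac{605773}{2792432} = \frac{27}{74875} - \frac{605773}{2792432} = - \frac{45281857711}{209083346000}$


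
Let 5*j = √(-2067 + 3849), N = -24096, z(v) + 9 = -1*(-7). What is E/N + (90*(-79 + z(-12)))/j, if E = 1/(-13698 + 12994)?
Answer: 1/16963584 - 2025*√22/11 ≈ -863.46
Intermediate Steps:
z(v) = -2 (z(v) = -9 - 1*(-7) = -9 + 7 = -2)
j = 9*√22/5 (j = √(-2067 + 3849)/5 = √1782/5 = (9*√22)/5 = 9*√22/5 ≈ 8.4427)
E = -1/704 (E = 1/(-704) = -1/704 ≈ -0.0014205)
E/N + (90*(-79 + z(-12)))/j = -1/704/(-24096) + (90*(-79 - 2))/((9*√22/5)) = -1/704*(-1/24096) + (90*(-81))*(5*√22/198) = 1/16963584 - 2025*√22/11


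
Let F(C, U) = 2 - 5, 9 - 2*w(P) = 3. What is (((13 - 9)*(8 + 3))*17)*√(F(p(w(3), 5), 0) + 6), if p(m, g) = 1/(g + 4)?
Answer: 748*√3 ≈ 1295.6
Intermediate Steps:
w(P) = 3 (w(P) = 9/2 - ½*3 = 9/2 - 3/2 = 3)
p(m, g) = 1/(4 + g)
F(C, U) = -3
(((13 - 9)*(8 + 3))*17)*√(F(p(w(3), 5), 0) + 6) = (((13 - 9)*(8 + 3))*17)*√(-3 + 6) = ((4*11)*17)*√3 = (44*17)*√3 = 748*√3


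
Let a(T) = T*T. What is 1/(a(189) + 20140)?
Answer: 1/55861 ≈ 1.7902e-5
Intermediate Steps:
a(T) = T²
1/(a(189) + 20140) = 1/(189² + 20140) = 1/(35721 + 20140) = 1/55861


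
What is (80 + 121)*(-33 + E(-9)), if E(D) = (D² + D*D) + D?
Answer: 24120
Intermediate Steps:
E(D) = D + 2*D² (E(D) = (D² + D²) + D = 2*D² + D = D + 2*D²)
(80 + 121)*(-33 + E(-9)) = (80 + 121)*(-33 - 9*(1 + 2*(-9))) = 201*(-33 - 9*(1 - 18)) = 201*(-33 - 9*(-17)) = 201*(-33 + 153) = 201*120 = 24120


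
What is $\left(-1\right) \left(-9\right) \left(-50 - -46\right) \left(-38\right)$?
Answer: $1368$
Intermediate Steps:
$\left(-1\right) \left(-9\right) \left(-50 - -46\right) \left(-38\right) = 9 \left(-50 + 46\right) \left(-38\right) = 9 \left(-4\right) \left(-38\right) = \left(-36\right) \left(-38\right) = 1368$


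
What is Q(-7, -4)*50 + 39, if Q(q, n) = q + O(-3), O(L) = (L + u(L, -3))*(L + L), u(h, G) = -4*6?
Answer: 7789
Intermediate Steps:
u(h, G) = -24
O(L) = 2*L*(-24 + L) (O(L) = (L - 24)*(L + L) = (-24 + L)*(2*L) = 2*L*(-24 + L))
Q(q, n) = 162 + q (Q(q, n) = q + 2*(-3)*(-24 - 3) = q + 2*(-3)*(-27) = q + 162 = 162 + q)
Q(-7, -4)*50 + 39 = (162 - 7)*50 + 39 = 155*50 + 39 = 7750 + 39 = 7789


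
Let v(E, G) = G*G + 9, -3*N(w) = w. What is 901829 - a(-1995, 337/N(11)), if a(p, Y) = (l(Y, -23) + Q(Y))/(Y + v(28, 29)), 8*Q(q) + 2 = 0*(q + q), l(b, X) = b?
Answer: 30081412179/33356 ≈ 9.0183e+5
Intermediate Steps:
N(w) = -w/3
v(E, G) = 9 + G**2 (v(E, G) = G**2 + 9 = 9 + G**2)
Q(q) = -1/4 (Q(q) = -1/4 + (0*(q + q))/8 = -1/4 + (0*(2*q))/8 = -1/4 + (1/8)*0 = -1/4 + 0 = -1/4)
a(p, Y) = (-1/4 + Y)/(850 + Y) (a(p, Y) = (Y - 1/4)/(Y + (9 + 29**2)) = (-1/4 + Y)/(Y + (9 + 841)) = (-1/4 + Y)/(Y + 850) = (-1/4 + Y)/(850 + Y))
901829 - a(-1995, 337/N(11)) = 901829 - (-1/4 + 337/((-1/3*11)))/(850 + 337/((-1/3*11))) = 901829 - (-1/4 + 337/(-11/3))/(850 + 337/(-11/3)) = 901829 - (-1/4 + 337*(-3/11))/(850 + 337*(-3/11)) = 901829 - (-1/4 - 1011/11)/(850 - 1011/11) = 901829 - (-4055)/(8339/11*44) = 901829 - 11*(-4055)/(8339*44) = 901829 - 1*(-4055/33356) = 901829 + 4055/33356 = 30081412179/33356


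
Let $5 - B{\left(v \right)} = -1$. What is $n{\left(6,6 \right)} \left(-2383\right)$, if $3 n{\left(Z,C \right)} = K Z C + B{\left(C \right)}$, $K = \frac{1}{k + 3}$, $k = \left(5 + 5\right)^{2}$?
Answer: $- \frac{519494}{103} \approx -5043.6$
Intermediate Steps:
$B{\left(v \right)} = 6$ ($B{\left(v \right)} = 5 - -1 = 5 + 1 = 6$)
$k = 100$ ($k = 10^{2} = 100$)
$K = \frac{1}{103}$ ($K = \frac{1}{100 + 3} = \frac{1}{103} \approx 0.0097087$)
$n{\left(Z,C \right)} = 2 + \frac{C Z}{309}$ ($n{\left(Z,C \right)} = \frac{\frac{Z}{103} C + 6}{3} = \frac{\frac{C Z}{103} + 6}{3} = \frac{6 + \frac{C Z}{103}}{3} = 2 + \frac{C Z}{309}$)
$n{\left(6,6 \right)} \left(-2383\right) = \left(2 + \frac{1}{309} \cdot 6 \cdot 6\right) \left(-2383\right) = \left(2 + \frac{12}{103}\right) \left(-2383\right) = \frac{218}{103} \left(-2383\right) = - \frac{519494}{103}$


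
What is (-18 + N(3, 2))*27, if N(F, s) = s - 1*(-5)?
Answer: -297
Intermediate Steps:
N(F, s) = 5 + s (N(F, s) = s + 5 = 5 + s)
(-18 + N(3, 2))*27 = (-18 + (5 + 2))*27 = (-18 + 7)*27 = -11*27 = -297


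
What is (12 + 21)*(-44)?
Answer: -1452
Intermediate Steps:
(12 + 21)*(-44) = 33*(-44) = -1452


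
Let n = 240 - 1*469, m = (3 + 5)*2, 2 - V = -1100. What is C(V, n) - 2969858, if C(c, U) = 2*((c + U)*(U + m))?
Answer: -3341756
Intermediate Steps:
V = 1102 (V = 2 - 1*(-1100) = 2 + 1100 = 1102)
m = 16 (m = 8*2 = 16)
n = -229 (n = 240 - 469 = -229)
C(c, U) = 2*(16 + U)*(U + c) (C(c, U) = 2*((c + U)*(U + 16)) = 2*((U + c)*(16 + U)) = 2*((16 + U)*(U + c)) = 2*(16 + U)*(U + c))
C(V, n) - 2969858 = (2*(-229)² + 32*(-229) + 32*1102 + 2*(-229)*1102) - 2969858 = (2*52441 - 7328 + 35264 - 504716) - 2969858 = (104882 - 7328 + 35264 - 504716) - 2969858 = -371898 - 2969858 = -3341756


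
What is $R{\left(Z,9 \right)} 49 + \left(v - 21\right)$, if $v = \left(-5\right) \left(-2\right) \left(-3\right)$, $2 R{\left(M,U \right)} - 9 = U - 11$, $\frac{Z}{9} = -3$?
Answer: $\frac{241}{2} \approx 120.5$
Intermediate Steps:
$Z = -27$ ($Z = 9 \left(-3\right) = -27$)
$R{\left(M,U \right)} = -1 + \frac{U}{2}$ ($R{\left(M,U \right)} = \frac{9}{2} + \frac{U - 11}{2} = \frac{9}{2} + \frac{-11 + U}{2} = \frac{9}{2} + \left(- \frac{11}{2} + \frac{U}{2}\right) = -1 + \frac{U}{2}$)
$v = -30$ ($v = 10 \left(-3\right) = -30$)
$R{\left(Z,9 \right)} 49 + \left(v - 21\right) = \left(-1 + \frac{1}{2} \cdot 9\right) 49 - 51 = \left(-1 + \frac{9}{2}\right) 49 - 51 = \frac{7}{2} \cdot 49 - 51 = \frac{343}{2} - 51 = \frac{241}{2}$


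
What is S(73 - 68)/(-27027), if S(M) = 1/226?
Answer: -1/6108102 ≈ -1.6372e-7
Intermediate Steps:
S(M) = 1/226
S(73 - 68)/(-27027) = (1/226)/(-27027) = (1/226)*(-1/27027) = -1/6108102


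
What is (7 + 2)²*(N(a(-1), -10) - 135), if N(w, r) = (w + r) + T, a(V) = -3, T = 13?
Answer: -10935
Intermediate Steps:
N(w, r) = 13 + r + w (N(w, r) = (w + r) + 13 = (r + w) + 13 = 13 + r + w)
(7 + 2)²*(N(a(-1), -10) - 135) = (7 + 2)²*((13 - 10 - 3) - 135) = 9²*(0 - 135) = 81*(-135) = -10935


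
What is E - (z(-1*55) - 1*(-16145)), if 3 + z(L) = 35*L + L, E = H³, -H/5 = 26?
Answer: -2211162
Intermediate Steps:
H = -130 (H = -5*26 = -130)
E = -2197000 (E = (-130)³ = -2197000)
z(L) = -3 + 36*L (z(L) = -3 + (35*L + L) = -3 + 36*L)
E - (z(-1*55) - 1*(-16145)) = -2197000 - ((-3 + 36*(-1*55)) - 1*(-16145)) = -2197000 - ((-3 + 36*(-55)) + 16145) = -2197000 - ((-3 - 1980) + 16145) = -2197000 - (-1983 + 16145) = -2197000 - 1*14162 = -2197000 - 14162 = -2211162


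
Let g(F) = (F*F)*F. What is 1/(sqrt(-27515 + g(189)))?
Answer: sqrt(6723754)/6723754 ≈ 0.00038565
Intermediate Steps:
g(F) = F**3 (g(F) = F**2*F = F**3)
1/(sqrt(-27515 + g(189))) = 1/(sqrt(-27515 + 189**3)) = 1/(sqrt(-27515 + 6751269)) = 1/(sqrt(6723754)) = sqrt(6723754)/6723754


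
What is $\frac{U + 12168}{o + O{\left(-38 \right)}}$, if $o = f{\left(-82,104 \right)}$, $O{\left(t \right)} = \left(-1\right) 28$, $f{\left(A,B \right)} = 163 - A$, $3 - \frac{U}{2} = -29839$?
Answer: $\frac{71852}{217} \approx 331.12$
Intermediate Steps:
$U = 59684$ ($U = 6 - -59678 = 6 + 59678 = 59684$)
$O{\left(t \right)} = -28$
$o = 245$ ($o = 163 - -82 = 163 + 82 = 245$)
$\frac{U + 12168}{o + O{\left(-38 \right)}} = \frac{59684 + 12168}{245 - 28} = \frac{71852}{217}$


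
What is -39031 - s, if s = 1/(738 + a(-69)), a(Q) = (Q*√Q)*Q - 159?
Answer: (-185826591*√69 + 22598950*I)/(3*(-193*I + 1587*√69)) ≈ -39031.0 + 2.5272e-5*I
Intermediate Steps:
a(Q) = -159 + Q^(5/2) (a(Q) = Q^(3/2)*Q - 159 = Q^(5/2) - 159 = -159 + Q^(5/2))
s = 1/(579 + 4761*I*√69) (s = 1/(738 + (-159 + (-69)^(5/2))) = 1/(738 + (-159 + 4761*I*√69)) = 1/(579 + 4761*I*√69) ≈ 3.701e-7 - 2.528e-5*I)
-39031 - s = -39031 - (193/521455530 - 529*I*√69/173818510) = -39031 + (-193/521455530 + 529*I*√69/173818510) = -20352930791623/521455530 + 529*I*√69/173818510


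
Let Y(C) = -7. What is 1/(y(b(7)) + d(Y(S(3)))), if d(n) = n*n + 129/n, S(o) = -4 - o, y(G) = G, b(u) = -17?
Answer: 7/95 ≈ 0.073684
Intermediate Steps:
d(n) = n² + 129/n
1/(y(b(7)) + d(Y(S(3)))) = 1/(-17 + (129 + (-7)³)/(-7)) = 1/(-17 - (129 - 343)/7) = 1/(-17 - ⅐*(-214)) = 1/(-17 + 214/7) = 1/(95/7) = 7/95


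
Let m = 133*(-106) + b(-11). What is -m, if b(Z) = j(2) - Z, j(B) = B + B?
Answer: 14083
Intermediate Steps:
j(B) = 2*B
b(Z) = 4 - Z (b(Z) = 2*2 - Z = 4 - Z)
m = -14083 (m = 133*(-106) + (4 - 1*(-11)) = -14098 + (4 + 11) = -14098 + 15 = -14083)
-m = -1*(-14083) = 14083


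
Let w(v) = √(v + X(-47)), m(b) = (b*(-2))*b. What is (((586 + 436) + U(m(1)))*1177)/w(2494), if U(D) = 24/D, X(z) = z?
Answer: 1188770*√2447/2447 ≈ 24032.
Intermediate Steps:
m(b) = -2*b² (m(b) = (-2*b)*b = -2*b²)
w(v) = √(-47 + v) (w(v) = √(v - 47) = √(-47 + v))
(((586 + 436) + U(m(1)))*1177)/w(2494) = (((586 + 436) + 24/((-2*1²)))*1177)/(√(-47 + 2494)) = ((1022 + 24/((-2*1)))*1177)/(√2447) = ((1022 + 24/(-2))*1177)*(√2447/2447) = ((1022 + 24*(-½))*1177)*(√2447/2447) = ((1022 - 12)*1177)*(√2447/2447) = (1010*1177)*(√2447/2447) = 1188770*(√2447/2447) = 1188770*√2447/2447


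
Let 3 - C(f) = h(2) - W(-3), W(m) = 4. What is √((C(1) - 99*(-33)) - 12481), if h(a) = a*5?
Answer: I*√9217 ≈ 96.005*I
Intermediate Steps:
h(a) = 5*a
C(f) = -3 (C(f) = 3 - (5*2 - 1*4) = 3 - (10 - 4) = 3 - 1*6 = 3 - 6 = -3)
√((C(1) - 99*(-33)) - 12481) = √((-3 - 99*(-33)) - 12481) = √((-3 + 3267) - 12481) = √(3264 - 12481) = √(-9217) = I*√9217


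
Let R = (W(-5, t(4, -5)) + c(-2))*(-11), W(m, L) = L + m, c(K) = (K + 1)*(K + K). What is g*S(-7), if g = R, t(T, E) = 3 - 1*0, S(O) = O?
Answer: 154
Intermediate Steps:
c(K) = 2*K*(1 + K) (c(K) = (1 + K)*(2*K) = 2*K*(1 + K))
t(T, E) = 3 (t(T, E) = 3 + 0 = 3)
R = -22 (R = ((3 - 5) + 2*(-2)*(1 - 2))*(-11) = (-2 + 2*(-2)*(-1))*(-11) = (-2 + 4)*(-11) = 2*(-11) = -22)
g = -22
g*S(-7) = -22*(-7) = 154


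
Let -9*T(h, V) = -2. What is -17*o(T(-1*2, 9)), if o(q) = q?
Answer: -34/9 ≈ -3.7778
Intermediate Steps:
T(h, V) = 2/9 (T(h, V) = -⅑*(-2) = 2/9)
-17*o(T(-1*2, 9)) = -17*2/9 = -34/9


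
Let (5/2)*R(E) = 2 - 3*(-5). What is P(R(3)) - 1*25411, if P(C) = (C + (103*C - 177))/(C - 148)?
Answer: -17942817/706 ≈ -25415.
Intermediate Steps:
R(E) = 34/5 (R(E) = 2*(2 - 3*(-5))/5 = 2*(2 + 15)/5 = (⅖)*17 = 34/5)
P(C) = (-177 + 104*C)/(-148 + C) (P(C) = (C + (-177 + 103*C))/(-148 + C) = (-177 + 104*C)/(-148 + C))
P(R(3)) - 1*25411 = (-177 + 104*(34/5))/(-148 + 34/5) - 1*25411 = (-177 + 3536/5)/(-706/5) - 25411 = -5/706*2651/5 - 25411 = -2651/706 - 25411 = -17942817/706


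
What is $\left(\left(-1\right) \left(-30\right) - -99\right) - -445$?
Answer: $574$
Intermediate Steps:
$\left(\left(-1\right) \left(-30\right) - -99\right) - -445 = \left(30 + 99\right) + 445 = 129 + 445 = 574$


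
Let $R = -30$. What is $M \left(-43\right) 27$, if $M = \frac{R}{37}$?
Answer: $\frac{34830}{37} \approx 941.35$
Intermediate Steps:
$M = - \frac{30}{37} \approx -0.81081$
$M \left(-43\right) 27 = \left(- \frac{30}{37}\right) \left(-43\right) 27 = \frac{1290}{37} \cdot 27 = \frac{34830}{37}$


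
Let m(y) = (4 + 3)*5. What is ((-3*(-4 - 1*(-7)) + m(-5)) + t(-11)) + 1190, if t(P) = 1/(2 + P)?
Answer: 10943/9 ≈ 1215.9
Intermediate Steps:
m(y) = 35 (m(y) = 7*5 = 35)
((-3*(-4 - 1*(-7)) + m(-5)) + t(-11)) + 1190 = ((-3*(-4 - 1*(-7)) + 35) + 1/(2 - 11)) + 1190 = ((-3*(-4 + 7) + 35) + 1/(-9)) + 1190 = ((-3*3 + 35) - 1/9) + 1190 = ((-9 + 35) - 1/9) + 1190 = (26 - 1/9) + 1190 = 233/9 + 1190 = 10943/9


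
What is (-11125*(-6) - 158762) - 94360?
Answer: -186372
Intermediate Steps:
(-11125*(-6) - 158762) - 94360 = (66750 - 158762) - 94360 = -92012 - 94360 = -186372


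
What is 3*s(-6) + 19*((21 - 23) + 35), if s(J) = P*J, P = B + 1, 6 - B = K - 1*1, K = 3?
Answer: 537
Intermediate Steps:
B = 4 (B = 6 - (3 - 1*1) = 6 - (3 - 1) = 6 - 1*2 = 6 - 2 = 4)
P = 5 (P = 4 + 1 = 5)
s(J) = 5*J
3*s(-6) + 19*((21 - 23) + 35) = 3*(5*(-6)) + 19*((21 - 23) + 35) = 3*(-30) + 19*(-2 + 35) = -90 + 19*33 = -90 + 627 = 537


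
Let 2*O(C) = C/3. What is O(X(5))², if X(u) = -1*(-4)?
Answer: 4/9 ≈ 0.44444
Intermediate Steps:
X(u) = 4
O(C) = C/6 (O(C) = (C/3)/2 = C/6)
O(X(5))² = ((⅙)*4)² = (⅔)² = 4/9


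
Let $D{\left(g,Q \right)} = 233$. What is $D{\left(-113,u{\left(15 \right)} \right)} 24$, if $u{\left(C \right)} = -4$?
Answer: $5592$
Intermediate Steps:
$D{\left(-113,u{\left(15 \right)} \right)} 24 = 233 \cdot 24 = 5592$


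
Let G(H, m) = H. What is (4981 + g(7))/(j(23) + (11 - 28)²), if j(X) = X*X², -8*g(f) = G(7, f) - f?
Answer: 4981/12456 ≈ 0.39989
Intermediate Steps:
g(f) = -7/8 + f/8 (g(f) = -(7 - f)/8 = -7/8 + f/8)
j(X) = X³
(4981 + g(7))/(j(23) + (11 - 28)²) = (4981 + (-7/8 + (⅛)*7))/(23³ + (11 - 28)²) = (4981 + (-7/8 + 7/8))/(12167 + (-17)²) = (4981 + 0)/(12167 + 289) = 4981/12456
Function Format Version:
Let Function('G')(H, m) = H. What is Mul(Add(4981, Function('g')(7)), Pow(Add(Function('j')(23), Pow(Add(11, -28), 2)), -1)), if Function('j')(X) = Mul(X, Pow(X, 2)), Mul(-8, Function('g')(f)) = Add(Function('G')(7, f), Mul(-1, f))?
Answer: Rational(4981, 12456) ≈ 0.39989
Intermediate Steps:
Function('g')(f) = Add(Rational(-7, 8), Mul(Rational(1, 8), f)) (Function('g')(f) = Mul(Rational(-1, 8), Add(7, Mul(-1, f))) = Add(Rational(-7, 8), Mul(Rational(1, 8), f)))
Function('j')(X) = Pow(X, 3)
Mul(Add(4981, Function('g')(7)), Pow(Add(Function('j')(23), Pow(Add(11, -28), 2)), -1)) = Mul(Add(4981, Add(Rational(-7, 8), Mul(Rational(1, 8), 7))), Pow(Add(Pow(23, 3), Pow(Add(11, -28), 2)), -1)) = Mul(Add(4981, Add(Rational(-7, 8), Rational(7, 8))), Pow(Add(12167, Pow(-17, 2)), -1)) = Mul(Add(4981, 0), Pow(Add(12167, 289), -1)) = Mul(4981, Pow(12456, -1)) = Mul(4981, Rational(1, 12456)) = Rational(4981, 12456)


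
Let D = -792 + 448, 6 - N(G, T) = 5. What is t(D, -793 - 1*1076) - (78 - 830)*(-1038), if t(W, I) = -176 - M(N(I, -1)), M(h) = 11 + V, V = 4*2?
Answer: -780771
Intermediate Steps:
V = 8
N(G, T) = 1 (N(G, T) = 6 - 1*5 = 6 - 5 = 1)
D = -344
M(h) = 19 (M(h) = 11 + 8 = 19)
t(W, I) = -195 (t(W, I) = -176 - 1*19 = -176 - 19 = -195)
t(D, -793 - 1*1076) - (78 - 830)*(-1038) = -195 - (78 - 830)*(-1038) = -195 - (-752)*(-1038) = -195 - 1*780576 = -195 - 780576 = -780771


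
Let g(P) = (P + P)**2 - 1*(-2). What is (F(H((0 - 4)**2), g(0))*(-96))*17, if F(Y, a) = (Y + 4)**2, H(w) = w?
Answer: -652800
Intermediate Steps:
g(P) = 2 + 4*P**2 (g(P) = (2*P)**2 + 2 = 4*P**2 + 2 = 2 + 4*P**2)
F(Y, a) = (4 + Y)**2
(F(H((0 - 4)**2), g(0))*(-96))*17 = ((4 + (0 - 4)**2)**2*(-96))*17 = ((4 + (-4)**2)**2*(-96))*17 = ((4 + 16)**2*(-96))*17 = (20**2*(-96))*17 = (400*(-96))*17 = -38400*17 = -652800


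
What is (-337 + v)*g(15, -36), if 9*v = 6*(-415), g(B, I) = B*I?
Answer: 331380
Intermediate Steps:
v = -830/3 (v = (6*(-415))/9 = (1/9)*(-2490) = -830/3 ≈ -276.67)
(-337 + v)*g(15, -36) = (-337 - 830/3)*(15*(-36)) = -1841/3*(-540) = 331380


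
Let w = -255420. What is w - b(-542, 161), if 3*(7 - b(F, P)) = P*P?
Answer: -740360/3 ≈ -2.4679e+5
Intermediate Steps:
b(F, P) = 7 - P²/3 (b(F, P) = 7 - P*P/3 = 7 - P²/3)
w - b(-542, 161) = -255420 - (7 - ⅓*161²) = -255420 - (7 - ⅓*25921) = -255420 - (7 - 25921/3) = -255420 - 1*(-25900/3) = -255420 + 25900/3 = -740360/3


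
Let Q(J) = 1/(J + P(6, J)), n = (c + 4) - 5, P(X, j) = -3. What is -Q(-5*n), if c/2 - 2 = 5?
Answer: 1/68 ≈ 0.014706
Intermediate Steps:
c = 14 (c = 4 + 2*5 = 4 + 10 = 14)
n = 13 (n = (14 + 4) - 5 = 18 - 5 = 13)
Q(J) = 1/(-3 + J) (Q(J) = 1/(J - 3) = 1/(-3 + J))
-Q(-5*n) = -1/(-3 - 5*13) = -1/(-3 - 65) = -1/(-68) = -1*(-1/68) = 1/68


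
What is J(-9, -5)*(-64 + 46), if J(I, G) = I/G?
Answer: -162/5 ≈ -32.400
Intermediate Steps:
J(-9, -5)*(-64 + 46) = (-9/(-5))*(-64 + 46) = -9*(-⅕)*(-18) = (9/5)*(-18) = -162/5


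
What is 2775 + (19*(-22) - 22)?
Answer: 2335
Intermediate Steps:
2775 + (19*(-22) - 22) = 2775 + (-418 - 22) = 2775 - 440 = 2335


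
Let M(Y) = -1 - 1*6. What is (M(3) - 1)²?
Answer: 64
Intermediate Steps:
M(Y) = -7 (M(Y) = -1 - 6 = -7)
(M(3) - 1)² = (-7 - 1)² = (-8)² = 64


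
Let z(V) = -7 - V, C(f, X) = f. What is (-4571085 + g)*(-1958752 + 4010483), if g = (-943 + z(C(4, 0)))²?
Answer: -7511323587339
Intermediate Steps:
g = 910116 (g = (-943 + (-7 - 1*4))² = (-943 + (-7 - 4))² = (-943 - 11)² = (-954)² = 910116)
(-4571085 + g)*(-1958752 + 4010483) = (-4571085 + 910116)*(-1958752 + 4010483) = -3660969*2051731 = -7511323587339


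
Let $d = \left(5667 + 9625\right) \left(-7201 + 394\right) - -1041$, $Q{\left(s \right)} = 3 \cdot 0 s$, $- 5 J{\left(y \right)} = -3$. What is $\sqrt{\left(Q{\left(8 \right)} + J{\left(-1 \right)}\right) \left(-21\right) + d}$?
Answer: $\frac{i \sqrt{2602290390}}{5} \approx 10203.0 i$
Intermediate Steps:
$J{\left(y \right)} = \frac{3}{5}$ ($J{\left(y \right)} = \left(- \frac{1}{5}\right) \left(-3\right) = \frac{3}{5}$)
$Q{\left(s \right)} = 0$ ($Q{\left(s \right)} = 0 s = 0$)
$d = -104091603$ ($d = 15292 \left(-6807\right) + 1041 = -104092644 + 1041 = -104091603$)
$\sqrt{\left(Q{\left(8 \right)} + J{\left(-1 \right)}\right) \left(-21\right) + d} = \sqrt{\left(0 + \frac{3}{5}\right) \left(-21\right) - 104091603} = \sqrt{\frac{3}{5} \left(-21\right) - 104091603} = \sqrt{- \frac{63}{5} - 104091603} = \sqrt{- \frac{520458078}{5}} = \frac{i \sqrt{2602290390}}{5}$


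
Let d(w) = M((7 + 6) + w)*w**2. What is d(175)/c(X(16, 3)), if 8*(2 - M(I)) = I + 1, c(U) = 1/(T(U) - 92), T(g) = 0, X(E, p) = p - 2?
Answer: 121856875/2 ≈ 6.0928e+7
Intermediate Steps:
X(E, p) = -2 + p
c(U) = -1/92 (c(U) = 1/(0 - 92) = 1/(-92) = -1/92)
M(I) = 15/8 - I/8 (M(I) = 2 - (I + 1)/8 = 2 - (1 + I)/8 = 2 + (-1/8 - I/8) = 15/8 - I/8)
d(w) = w**2*(1/4 - w/8) (d(w) = (15/8 - ((7 + 6) + w)/8)*w**2 = (15/8 - (13 + w)/8)*w**2 = (15/8 + (-13/8 - w/8))*w**2 = (1/4 - w/8)*w**2 = w**2*(1/4 - w/8))
d(175)/c(X(16, 3)) = ((1/8)*175**2*(2 - 1*175))/(-1/92) = ((1/8)*30625*(2 - 175))*(-92) = ((1/8)*30625*(-173))*(-92) = -5298125/8*(-92) = 121856875/2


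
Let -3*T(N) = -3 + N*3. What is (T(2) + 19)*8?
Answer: 144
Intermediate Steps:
T(N) = 1 - N (T(N) = -(-3 + N*3)/3 = -(-3 + 3*N)/3 = 1 - N)
(T(2) + 19)*8 = ((1 - 1*2) + 19)*8 = ((1 - 2) + 19)*8 = (-1 + 19)*8 = 18*8 = 144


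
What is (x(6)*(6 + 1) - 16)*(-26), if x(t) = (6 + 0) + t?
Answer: -1768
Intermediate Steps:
x(t) = 6 + t
(x(6)*(6 + 1) - 16)*(-26) = ((6 + 6)*(6 + 1) - 16)*(-26) = (12*7 - 16)*(-26) = (84 - 16)*(-26) = 68*(-26) = -1768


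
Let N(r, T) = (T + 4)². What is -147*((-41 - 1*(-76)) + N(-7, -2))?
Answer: -5733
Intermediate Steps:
N(r, T) = (4 + T)²
-147*((-41 - 1*(-76)) + N(-7, -2)) = -147*((-41 - 1*(-76)) + (4 - 2)²) = -147*((-41 + 76) + 2²) = -147*(35 + 4) = -147*39 = -5733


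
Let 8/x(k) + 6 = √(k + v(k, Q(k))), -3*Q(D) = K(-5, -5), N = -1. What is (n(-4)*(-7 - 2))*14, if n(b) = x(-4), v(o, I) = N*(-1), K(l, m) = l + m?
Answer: 2016/13 + 336*I*√3/13 ≈ 155.08 + 44.767*I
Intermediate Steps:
Q(D) = 10/3 (Q(D) = -(-5 - 5)/3 = -⅓*(-10) = 10/3)
v(o, I) = 1 (v(o, I) = -1*(-1) = 1)
x(k) = 8/(-6 + √(1 + k)) (x(k) = 8/(-6 + √(k + 1)) = 8/(-6 + √(1 + k)))
n(b) = 8/(-6 + I*√3) (n(b) = 8/(-6 + √(1 - 4)) = 8/(-6 + √(-3)) = 8/(-6 + I*√3))
(n(-4)*(-7 - 2))*14 = ((-16/13 - 8*I*√3/39)*(-7 - 2))*14 = ((-16/13 - 8*I*√3/39)*(-9))*14 = (144/13 + 24*I*√3/13)*14 = 2016/13 + 336*I*√3/13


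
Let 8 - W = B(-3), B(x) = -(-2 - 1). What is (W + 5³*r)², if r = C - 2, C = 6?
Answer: 255025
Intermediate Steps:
B(x) = 3 (B(x) = -1*(-3) = 3)
r = 4 (r = 6 - 2 = 4)
W = 5 (W = 8 - 1*3 = 8 - 3 = 5)
(W + 5³*r)² = (5 + 5³*4)² = (5 + 125*4)² = (5 + 500)² = 505² = 255025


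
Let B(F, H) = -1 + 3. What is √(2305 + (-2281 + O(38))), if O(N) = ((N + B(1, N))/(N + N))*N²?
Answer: 28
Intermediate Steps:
B(F, H) = 2
O(N) = N*(2 + N)/2 (O(N) = ((N + 2)/(N + N))*N² = ((2 + N)/((2*N)))*N² = ((2 + N)*(1/(2*N)))*N² = ((2 + N)/(2*N))*N² = N*(2 + N)/2)
√(2305 + (-2281 + O(38))) = √(2305 + (-2281 + (½)*38*(2 + 38))) = √(2305 + (-2281 + (½)*38*40)) = √(2305 + (-2281 + 760)) = √(2305 - 1521) = √784 = 28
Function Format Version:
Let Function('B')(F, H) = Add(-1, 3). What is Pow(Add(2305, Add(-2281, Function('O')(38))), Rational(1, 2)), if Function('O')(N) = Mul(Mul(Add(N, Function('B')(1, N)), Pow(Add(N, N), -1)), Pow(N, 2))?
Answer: 28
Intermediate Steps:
Function('B')(F, H) = 2
Function('O')(N) = Mul(Rational(1, 2), N, Add(2, N)) (Function('O')(N) = Mul(Mul(Add(N, 2), Pow(Add(N, N), -1)), Pow(N, 2)) = Mul(Mul(Add(2, N), Pow(Mul(2, N), -1)), Pow(N, 2)) = Mul(Mul(Add(2, N), Mul(Rational(1, 2), Pow(N, -1))), Pow(N, 2)) = Mul(Mul(Rational(1, 2), Pow(N, -1), Add(2, N)), Pow(N, 2)) = Mul(Rational(1, 2), N, Add(2, N)))
Pow(Add(2305, Add(-2281, Function('O')(38))), Rational(1, 2)) = Pow(Add(2305, Add(-2281, Mul(Rational(1, 2), 38, Add(2, 38)))), Rational(1, 2)) = Pow(Add(2305, Add(-2281, Mul(Rational(1, 2), 38, 40))), Rational(1, 2)) = Pow(Add(2305, Add(-2281, 760)), Rational(1, 2)) = Pow(Add(2305, -1521), Rational(1, 2)) = Pow(784, Rational(1, 2)) = 28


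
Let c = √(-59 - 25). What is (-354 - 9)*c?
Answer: -726*I*√21 ≈ -3326.9*I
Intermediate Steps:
c = 2*I*√21 (c = √(-84) = 2*I*√21 ≈ 9.1651*I)
(-354 - 9)*c = (-354 - 9)*(2*I*√21) = -726*I*√21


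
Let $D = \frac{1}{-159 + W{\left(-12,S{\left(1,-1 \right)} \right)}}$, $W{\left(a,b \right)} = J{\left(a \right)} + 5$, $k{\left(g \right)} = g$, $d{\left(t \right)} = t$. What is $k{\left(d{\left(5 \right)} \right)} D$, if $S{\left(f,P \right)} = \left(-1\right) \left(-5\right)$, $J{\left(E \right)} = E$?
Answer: $- \frac{5}{166} \approx -0.03012$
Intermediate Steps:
$S{\left(f,P \right)} = 5$
$W{\left(a,b \right)} = 5 + a$ ($W{\left(a,b \right)} = a + 5 = 5 + a$)
$D = - \frac{1}{166}$ ($D = \frac{1}{-159 + \left(5 - 12\right)} = \frac{1}{-159 - 7} = \frac{1}{-166} = - \frac{1}{166} \approx -0.0060241$)
$k{\left(d{\left(5 \right)} \right)} D = 5 \left(- \frac{1}{166}\right) = - \frac{5}{166}$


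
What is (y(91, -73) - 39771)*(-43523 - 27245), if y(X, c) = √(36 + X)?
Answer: 2814514128 - 70768*√127 ≈ 2.8137e+9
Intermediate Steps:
(y(91, -73) - 39771)*(-43523 - 27245) = (√(36 + 91) - 39771)*(-43523 - 27245) = (√127 - 39771)*(-70768) = (-39771 + √127)*(-70768) = 2814514128 - 70768*√127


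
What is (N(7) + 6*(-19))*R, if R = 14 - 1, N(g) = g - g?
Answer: -1482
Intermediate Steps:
N(g) = 0
R = 13
(N(7) + 6*(-19))*R = (0 + 6*(-19))*13 = (0 - 114)*13 = -114*13 = -1482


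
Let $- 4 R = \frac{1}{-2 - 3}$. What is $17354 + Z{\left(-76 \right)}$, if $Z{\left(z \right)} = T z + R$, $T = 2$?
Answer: $\frac{344041}{20} \approx 17202.0$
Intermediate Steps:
$R = \frac{1}{20}$ ($R = - \frac{1}{4 \left(-2 - 3\right)} = - \frac{1}{4 \left(-5\right)} = \left(- \frac{1}{4}\right) \left(- \frac{1}{5}\right) = \frac{1}{20} \approx 0.05$)
$Z{\left(z \right)} = \frac{1}{20} + 2 z$ ($Z{\left(z \right)} = 2 z + \frac{1}{20} = \frac{1}{20} + 2 z$)
$17354 + Z{\left(-76 \right)} = 17354 + \left(\frac{1}{20} + 2 \left(-76\right)\right) = 17354 + \left(\frac{1}{20} - 152\right) = 17354 - \frac{3039}{20} = \frac{344041}{20}$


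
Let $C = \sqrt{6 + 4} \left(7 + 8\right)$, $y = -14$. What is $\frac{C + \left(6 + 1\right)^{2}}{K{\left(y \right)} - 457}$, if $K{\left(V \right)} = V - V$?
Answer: $- \frac{49}{457} - \frac{15 \sqrt{10}}{457} \approx -0.21102$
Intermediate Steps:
$K{\left(V \right)} = 0$
$C = 15 \sqrt{10}$ ($C = \sqrt{10} \cdot 15 = 15 \sqrt{10} \approx 47.434$)
$\frac{C + \left(6 + 1\right)^{2}}{K{\left(y \right)} - 457} = \frac{15 \sqrt{10} + \left(6 + 1\right)^{2}}{0 - 457} = \frac{15 \sqrt{10} + 7^{2}}{-457} = \left(15 \sqrt{10} + 49\right) \left(- \frac{1}{457}\right) = \left(49 + 15 \sqrt{10}\right) \left(- \frac{1}{457}\right) = - \frac{49}{457} - \frac{15 \sqrt{10}}{457}$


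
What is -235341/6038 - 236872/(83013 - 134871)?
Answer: -5387040221/156559302 ≈ -34.409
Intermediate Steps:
-235341/6038 - 236872/(83013 - 134871) = -235341*1/6038 - 236872/(-51858) = -235341/6038 - 236872*(-1/51858) = -235341/6038 + 118436/25929 = -5387040221/156559302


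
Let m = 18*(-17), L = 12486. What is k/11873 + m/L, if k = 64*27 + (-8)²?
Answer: 3123629/24707713 ≈ 0.12642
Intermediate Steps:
m = -306
k = 1792 (k = 1728 + 64 = 1792)
k/11873 + m/L = 1792/11873 - 306/12486 = 1792*(1/11873) - 306*1/12486 = 1792/11873 - 51/2081 = 3123629/24707713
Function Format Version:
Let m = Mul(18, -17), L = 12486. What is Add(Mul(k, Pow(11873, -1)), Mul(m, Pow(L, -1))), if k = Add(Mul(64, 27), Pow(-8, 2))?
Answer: Rational(3123629, 24707713) ≈ 0.12642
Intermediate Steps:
m = -306
k = 1792 (k = Add(1728, 64) = 1792)
Add(Mul(k, Pow(11873, -1)), Mul(m, Pow(L, -1))) = Add(Mul(1792, Pow(11873, -1)), Mul(-306, Pow(12486, -1))) = Add(Mul(1792, Rational(1, 11873)), Mul(-306, Rational(1, 12486))) = Add(Rational(1792, 11873), Rational(-51, 2081)) = Rational(3123629, 24707713)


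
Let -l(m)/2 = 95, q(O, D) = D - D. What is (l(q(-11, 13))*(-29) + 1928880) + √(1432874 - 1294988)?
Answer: 1934390 + 7*√2814 ≈ 1.9348e+6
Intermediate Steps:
q(O, D) = 0
l(m) = -190 (l(m) = -2*95 = -190)
(l(q(-11, 13))*(-29) + 1928880) + √(1432874 - 1294988) = (-190*(-29) + 1928880) + √(1432874 - 1294988) = (5510 + 1928880) + √137886 = 1934390 + 7*√2814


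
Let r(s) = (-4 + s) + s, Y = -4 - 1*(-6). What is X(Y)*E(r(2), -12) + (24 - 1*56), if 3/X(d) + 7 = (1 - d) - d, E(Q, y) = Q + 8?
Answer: -172/5 ≈ -34.400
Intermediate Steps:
Y = 2 (Y = -4 + 6 = 2)
r(s) = -4 + 2*s
E(Q, y) = 8 + Q
X(d) = 3/(-6 - 2*d) (X(d) = 3/(-7 + ((1 - d) - d)) = 3/(-7 + (1 - 2*d)) = 3/(-6 - 2*d))
X(Y)*E(r(2), -12) + (24 - 1*56) = (-3/(6 + 2*2))*(8 + (-4 + 2*2)) + (24 - 1*56) = (-3/(6 + 4))*(8 + (-4 + 4)) + (24 - 56) = (-3/10)*(8 + 0) - 32 = -3*1/10*8 - 32 = -3/10*8 - 32 = -12/5 - 32 = -172/5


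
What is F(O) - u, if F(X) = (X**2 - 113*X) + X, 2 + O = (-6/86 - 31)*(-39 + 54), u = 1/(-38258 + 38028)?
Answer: 115456021009/425270 ≈ 2.7149e+5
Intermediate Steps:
u = -1/230 (u = 1/(-230) = -1/230 ≈ -0.0043478)
O = -20126/43 (O = -2 + (-6/86 - 31)*(-39 + 54) = -2 + (-6*1/86 - 31)*15 = -2 + (-3/43 - 31)*15 = -2 - 1336/43*15 = -2 - 20040/43 = -20126/43 ≈ -468.05)
F(X) = X**2 - 112*X
F(O) - u = -20126*(-112 - 20126/43)/43 - 1*(-1/230) = -20126/43*(-24942/43) + 1/230 = 501982692/1849 + 1/230 = 115456021009/425270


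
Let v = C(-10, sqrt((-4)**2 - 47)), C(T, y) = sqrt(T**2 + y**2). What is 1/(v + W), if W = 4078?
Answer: 4078/16630015 - sqrt(69)/16630015 ≈ 0.00024472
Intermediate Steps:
v = sqrt(69) (v = sqrt((-10)**2 + (sqrt((-4)**2 - 47))**2) = sqrt(100 + (sqrt(16 - 47))**2) = sqrt(100 + (sqrt(-31))**2) = sqrt(100 + (I*sqrt(31))**2) = sqrt(100 - 31) = sqrt(69) ≈ 8.3066)
1/(v + W) = 1/(sqrt(69) + 4078) = 1/(4078 + sqrt(69))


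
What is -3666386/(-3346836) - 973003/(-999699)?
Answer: 384542438129/185879366798 ≈ 2.0688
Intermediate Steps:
-3666386/(-3346836) - 973003/(-999699) = -3666386*(-1/3346836) - 973003*(-1/999699) = 1833193/1673418 + 973003/999699 = 384542438129/185879366798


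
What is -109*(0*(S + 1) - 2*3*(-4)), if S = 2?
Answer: -2616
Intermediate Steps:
-109*(0*(S + 1) - 2*3*(-4)) = -109*(0*(2 + 1) - 2*3*(-4)) = -109*(0*3 - 6*(-4)) = -109*(0 + 24) = -109*24 = -2616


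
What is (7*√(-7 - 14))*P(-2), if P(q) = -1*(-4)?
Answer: 28*I*√21 ≈ 128.31*I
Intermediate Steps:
P(q) = 4
(7*√(-7 - 14))*P(-2) = (7*√(-7 - 14))*4 = (7*√(-21))*4 = (7*(I*√21))*4 = (7*I*√21)*4 = 28*I*√21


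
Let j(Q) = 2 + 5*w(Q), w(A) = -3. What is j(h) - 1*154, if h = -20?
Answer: -167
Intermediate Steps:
j(Q) = -13 (j(Q) = 2 + 5*(-3) = 2 - 15 = -13)
j(h) - 1*154 = -13 - 1*154 = -13 - 154 = -167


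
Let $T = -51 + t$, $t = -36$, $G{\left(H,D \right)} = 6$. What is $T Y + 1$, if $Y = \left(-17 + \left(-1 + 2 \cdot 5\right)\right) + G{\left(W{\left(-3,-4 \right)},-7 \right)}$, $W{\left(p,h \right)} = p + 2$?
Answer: $175$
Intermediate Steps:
$W{\left(p,h \right)} = 2 + p$
$Y = -2$ ($Y = \left(-17 + \left(-1 + 2 \cdot 5\right)\right) + 6 = \left(-17 + \left(-1 + 10\right)\right) + 6 = \left(-17 + 9\right) + 6 = -8 + 6 = -2$)
$T = -87$ ($T = -51 - 36 = -87$)
$T Y + 1 = \left(-87\right) \left(-2\right) + 1 = 174 + 1 = 175$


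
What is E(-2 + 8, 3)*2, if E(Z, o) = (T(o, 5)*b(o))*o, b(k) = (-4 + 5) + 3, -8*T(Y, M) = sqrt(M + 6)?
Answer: -3*sqrt(11) ≈ -9.9499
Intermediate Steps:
T(Y, M) = -sqrt(6 + M)/8 (T(Y, M) = -sqrt(M + 6)/8 = -sqrt(6 + M)/8)
b(k) = 4 (b(k) = 1 + 3 = 4)
E(Z, o) = -o*sqrt(11)/2 (E(Z, o) = (-sqrt(6 + 5)/8*4)*o = (-sqrt(11)/8*4)*o = (-sqrt(11)/2)*o = -o*sqrt(11)/2)
E(-2 + 8, 3)*2 = -1/2*3*sqrt(11)*2 = -3*sqrt(11)/2*2 = -3*sqrt(11)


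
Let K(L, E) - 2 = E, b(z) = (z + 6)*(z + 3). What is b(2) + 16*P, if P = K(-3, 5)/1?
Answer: 152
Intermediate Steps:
b(z) = (3 + z)*(6 + z) (b(z) = (6 + z)*(3 + z) = (3 + z)*(6 + z))
K(L, E) = 2 + E
P = 7 (P = (2 + 5)/1 = 7*1 = 7)
b(2) + 16*P = (18 + 2**2 + 9*2) + 16*7 = (18 + 4 + 18) + 112 = 40 + 112 = 152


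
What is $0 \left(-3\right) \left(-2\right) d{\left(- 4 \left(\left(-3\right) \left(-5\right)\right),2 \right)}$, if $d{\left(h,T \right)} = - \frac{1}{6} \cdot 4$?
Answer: $0$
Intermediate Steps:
$d{\left(h,T \right)} = - \frac{2}{3}$ ($d{\left(h,T \right)} = \left(-1\right) \frac{1}{6} \cdot 4 = \left(- \frac{1}{6}\right) 4 = - \frac{2}{3}$)
$0 \left(-3\right) \left(-2\right) d{\left(- 4 \left(\left(-3\right) \left(-5\right)\right),2 \right)} = 0 \left(-3\right) \left(-2\right) \left(- \frac{2}{3}\right) = 0 \left(-2\right) \left(- \frac{2}{3}\right) = 0 \left(- \frac{2}{3}\right) = 0$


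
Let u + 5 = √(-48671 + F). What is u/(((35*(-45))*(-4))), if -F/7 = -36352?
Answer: -1/1260 + √205793/6300 ≈ 0.071213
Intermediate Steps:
F = 254464 (F = -7*(-36352) = 254464)
u = -5 + √205793 (u = -5 + √(-48671 + 254464) = -5 + √205793 ≈ 448.64)
u/(((35*(-45))*(-4))) = (-5 + √205793)/(((35*(-45))*(-4))) = (-5 + √205793)/((-1575*(-4))) = (-5 + √205793)/6300 = (-5 + √205793)*(1/6300) = -1/1260 + √205793/6300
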